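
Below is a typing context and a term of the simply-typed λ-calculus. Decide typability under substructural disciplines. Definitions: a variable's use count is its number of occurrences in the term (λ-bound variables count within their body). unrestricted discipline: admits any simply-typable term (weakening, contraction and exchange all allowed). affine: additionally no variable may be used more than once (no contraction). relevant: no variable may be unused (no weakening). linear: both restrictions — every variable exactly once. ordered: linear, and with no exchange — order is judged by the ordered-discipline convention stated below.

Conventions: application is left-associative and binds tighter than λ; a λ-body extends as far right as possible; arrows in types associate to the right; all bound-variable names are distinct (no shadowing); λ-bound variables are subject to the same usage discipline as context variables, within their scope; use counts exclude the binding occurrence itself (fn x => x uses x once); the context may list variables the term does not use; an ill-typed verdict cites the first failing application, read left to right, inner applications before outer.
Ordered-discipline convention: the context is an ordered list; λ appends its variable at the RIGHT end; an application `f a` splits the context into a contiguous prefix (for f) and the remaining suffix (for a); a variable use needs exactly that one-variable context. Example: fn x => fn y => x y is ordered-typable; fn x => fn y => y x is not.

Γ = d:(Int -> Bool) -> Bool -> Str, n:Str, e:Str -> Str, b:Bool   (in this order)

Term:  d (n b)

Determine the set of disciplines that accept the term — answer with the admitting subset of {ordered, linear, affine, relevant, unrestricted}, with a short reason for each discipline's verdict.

admitting disciplines: none
variable uses: d=1; n=1; e=0; b=1
use order (left to right): d, n, b
typing: ill-typed: can't apply a value of type Str
ordered: ✗ — not simply typable
linear: ✗ — fails simple typing
affine: ✗ — a type mismatch blocks all five
relevant: ✗ — the type mismatch rejects it
unrestricted: ✗ — not simply typable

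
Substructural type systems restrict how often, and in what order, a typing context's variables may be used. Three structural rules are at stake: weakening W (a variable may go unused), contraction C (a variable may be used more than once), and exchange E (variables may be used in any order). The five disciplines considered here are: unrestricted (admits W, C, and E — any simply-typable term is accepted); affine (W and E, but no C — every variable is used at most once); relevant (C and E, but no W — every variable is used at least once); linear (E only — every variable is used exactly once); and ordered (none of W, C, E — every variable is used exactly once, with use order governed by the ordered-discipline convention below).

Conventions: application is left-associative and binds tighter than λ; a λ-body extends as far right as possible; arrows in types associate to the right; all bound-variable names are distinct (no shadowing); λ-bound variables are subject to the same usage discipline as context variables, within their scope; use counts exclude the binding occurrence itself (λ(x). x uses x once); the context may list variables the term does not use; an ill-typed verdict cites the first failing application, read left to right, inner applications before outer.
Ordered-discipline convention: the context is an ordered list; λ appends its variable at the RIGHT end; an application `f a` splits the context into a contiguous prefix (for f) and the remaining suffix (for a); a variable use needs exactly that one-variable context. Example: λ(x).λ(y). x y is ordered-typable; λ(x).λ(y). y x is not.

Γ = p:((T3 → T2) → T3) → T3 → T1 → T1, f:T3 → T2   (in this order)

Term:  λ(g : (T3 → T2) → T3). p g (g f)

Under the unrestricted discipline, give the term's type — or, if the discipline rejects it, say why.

term : ((T3 → T2) → T3) → T1 → T1
usage: p: 1, f: 1, g (λ-bound): 2
use order (left to right): p, g, g, f
typing: ✓ — ((T3 → T2) → T3) → T1 → T1
per-discipline verdicts: ordered ✗ | linear ✗ | affine ✗ | relevant ✓ | unrestricted ✓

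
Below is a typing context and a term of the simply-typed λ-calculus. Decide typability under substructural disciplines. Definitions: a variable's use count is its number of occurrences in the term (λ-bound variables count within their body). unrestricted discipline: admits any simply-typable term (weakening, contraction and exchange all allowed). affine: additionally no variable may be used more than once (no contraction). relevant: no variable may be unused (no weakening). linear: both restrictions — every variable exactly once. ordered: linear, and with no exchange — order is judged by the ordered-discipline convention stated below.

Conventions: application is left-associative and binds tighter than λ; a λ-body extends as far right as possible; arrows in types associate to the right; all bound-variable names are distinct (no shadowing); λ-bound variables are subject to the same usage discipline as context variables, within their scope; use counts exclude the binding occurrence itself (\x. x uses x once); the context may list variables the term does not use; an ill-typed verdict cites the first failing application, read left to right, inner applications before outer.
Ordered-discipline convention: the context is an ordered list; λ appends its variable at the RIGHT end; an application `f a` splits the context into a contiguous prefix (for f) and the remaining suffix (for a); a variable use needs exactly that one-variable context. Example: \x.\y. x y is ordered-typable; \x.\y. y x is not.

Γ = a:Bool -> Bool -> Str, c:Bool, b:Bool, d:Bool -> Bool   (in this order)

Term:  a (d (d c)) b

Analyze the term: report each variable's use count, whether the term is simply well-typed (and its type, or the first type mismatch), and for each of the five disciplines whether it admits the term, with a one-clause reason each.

variable uses: a=1, c=1, b=1, d=2
order of uses: a, d, d, c, b
typing: the term checks, with type Str
ordered ✗ (repeated use of d ×2)
linear ✗ (repeated use of d ×2)
affine ✗ (repeated use of d ×2)
relevant ✓ (every one of a, c, b, d appears)
unrestricted ✓ (well-typed at Str; no restrictions here)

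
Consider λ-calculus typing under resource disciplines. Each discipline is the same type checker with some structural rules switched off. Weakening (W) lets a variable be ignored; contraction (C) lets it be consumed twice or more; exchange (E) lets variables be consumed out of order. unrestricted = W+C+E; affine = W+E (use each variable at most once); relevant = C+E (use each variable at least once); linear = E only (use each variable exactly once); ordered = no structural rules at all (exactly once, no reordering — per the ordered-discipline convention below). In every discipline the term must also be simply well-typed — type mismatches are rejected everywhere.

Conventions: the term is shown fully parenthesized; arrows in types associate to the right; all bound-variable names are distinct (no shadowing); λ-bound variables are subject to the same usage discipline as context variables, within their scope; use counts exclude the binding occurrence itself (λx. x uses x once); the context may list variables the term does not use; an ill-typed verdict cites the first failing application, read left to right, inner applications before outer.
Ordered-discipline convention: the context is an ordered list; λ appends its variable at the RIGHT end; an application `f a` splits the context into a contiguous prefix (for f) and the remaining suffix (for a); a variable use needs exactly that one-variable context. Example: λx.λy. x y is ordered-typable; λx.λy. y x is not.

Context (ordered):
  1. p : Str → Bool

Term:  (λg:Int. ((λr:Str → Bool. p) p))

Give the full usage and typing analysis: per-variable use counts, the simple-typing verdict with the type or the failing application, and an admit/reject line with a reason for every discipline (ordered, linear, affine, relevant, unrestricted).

usage: p: 2, g [bound]: 0, r [bound]: 0
use order (left to right): p, p
typing: well-typed — term : Int → Str → Bool
ordered ✗ (uses contraction: p ×2; g, r left unused)
linear ✗ (uses contraction: p ×2; g, r left unused)
affine ✗ (uses contraction: p ×2)
relevant ✗ (g, r left unused)
unrestricted ✓ (typability at Int → Str → Bool is all that's needed)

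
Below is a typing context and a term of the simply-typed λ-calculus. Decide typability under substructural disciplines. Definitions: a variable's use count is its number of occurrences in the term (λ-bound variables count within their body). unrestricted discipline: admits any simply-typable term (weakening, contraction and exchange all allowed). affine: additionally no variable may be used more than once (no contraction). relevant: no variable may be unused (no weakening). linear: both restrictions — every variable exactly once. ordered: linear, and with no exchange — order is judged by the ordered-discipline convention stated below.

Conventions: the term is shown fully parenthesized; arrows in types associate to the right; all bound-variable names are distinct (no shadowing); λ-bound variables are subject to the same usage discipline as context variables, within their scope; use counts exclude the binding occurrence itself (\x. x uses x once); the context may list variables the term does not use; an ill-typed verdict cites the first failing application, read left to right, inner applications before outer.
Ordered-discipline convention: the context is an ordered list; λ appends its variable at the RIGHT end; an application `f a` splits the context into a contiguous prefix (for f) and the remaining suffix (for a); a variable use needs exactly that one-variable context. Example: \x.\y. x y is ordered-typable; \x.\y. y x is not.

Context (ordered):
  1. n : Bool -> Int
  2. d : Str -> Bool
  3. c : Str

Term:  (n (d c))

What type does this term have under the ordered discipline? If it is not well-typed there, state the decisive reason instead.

term : Int
variable uses: n=1; d=1; c=1
uses in reading order: n, d, c
typing: well-typed — term : Int
summary: ordered ✓ · linear ✓ · affine ✓ · relevant ✓ · unrestricted ✓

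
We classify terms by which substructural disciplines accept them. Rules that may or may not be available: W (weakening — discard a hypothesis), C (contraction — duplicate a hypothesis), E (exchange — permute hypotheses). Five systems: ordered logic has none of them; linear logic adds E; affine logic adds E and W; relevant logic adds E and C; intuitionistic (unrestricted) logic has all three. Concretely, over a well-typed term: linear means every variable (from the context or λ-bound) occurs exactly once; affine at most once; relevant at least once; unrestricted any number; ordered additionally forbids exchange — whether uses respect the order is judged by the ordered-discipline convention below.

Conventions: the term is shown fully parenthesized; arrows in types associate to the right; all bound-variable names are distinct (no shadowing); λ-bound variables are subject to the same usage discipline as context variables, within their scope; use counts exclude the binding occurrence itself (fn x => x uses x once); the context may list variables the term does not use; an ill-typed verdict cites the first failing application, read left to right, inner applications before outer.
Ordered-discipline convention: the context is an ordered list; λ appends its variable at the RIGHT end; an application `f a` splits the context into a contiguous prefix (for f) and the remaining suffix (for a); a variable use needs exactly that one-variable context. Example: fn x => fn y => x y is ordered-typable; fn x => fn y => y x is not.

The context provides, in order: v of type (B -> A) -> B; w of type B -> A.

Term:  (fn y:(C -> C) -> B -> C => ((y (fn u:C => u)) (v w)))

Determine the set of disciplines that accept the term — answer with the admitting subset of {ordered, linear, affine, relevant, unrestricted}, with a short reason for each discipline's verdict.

accepted by: linear, affine, relevant, unrestricted
variable uses: v ×1, w ×1, y [bound] ×1, u [bound] ×1
order of uses: y, u, v, w
typing: ✓ — ((C -> C) -> B -> C) -> C
ordered: ✗ — no ordered split (uses run y, u, v, w)
linear: ✓ — each of v, w, y, u used exactly once
affine: ✓ — at most one use each (v, w, y, u)
relevant: ✓ — v, w, y, u: all used, weakening unneeded
unrestricted: ✓ — type-checks (((C -> C) -> B -> C) -> C) and nothing is barred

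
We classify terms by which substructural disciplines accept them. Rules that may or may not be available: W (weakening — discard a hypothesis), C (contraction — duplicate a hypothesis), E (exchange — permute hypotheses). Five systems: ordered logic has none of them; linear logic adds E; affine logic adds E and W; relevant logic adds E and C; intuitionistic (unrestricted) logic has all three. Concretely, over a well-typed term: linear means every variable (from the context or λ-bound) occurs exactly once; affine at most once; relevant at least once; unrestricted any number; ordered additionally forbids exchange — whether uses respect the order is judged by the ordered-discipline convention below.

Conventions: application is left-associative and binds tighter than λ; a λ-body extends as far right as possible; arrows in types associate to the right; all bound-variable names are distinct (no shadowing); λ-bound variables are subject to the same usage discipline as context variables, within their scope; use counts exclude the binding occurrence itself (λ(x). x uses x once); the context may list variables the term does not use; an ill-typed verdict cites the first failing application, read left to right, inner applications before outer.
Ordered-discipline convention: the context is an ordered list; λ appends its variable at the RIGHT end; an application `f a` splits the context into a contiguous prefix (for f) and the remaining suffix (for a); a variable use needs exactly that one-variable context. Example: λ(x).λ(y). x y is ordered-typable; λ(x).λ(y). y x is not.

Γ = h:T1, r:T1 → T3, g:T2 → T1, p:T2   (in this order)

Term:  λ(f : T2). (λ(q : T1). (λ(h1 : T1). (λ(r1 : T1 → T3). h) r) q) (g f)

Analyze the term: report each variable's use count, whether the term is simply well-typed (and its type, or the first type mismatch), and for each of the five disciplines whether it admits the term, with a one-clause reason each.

use counts: h ×1, r ×1, g ×1, p ×0, f [bound] ×1, q [bound] ×1, h1 [bound] ×0, r1 [bound] ×0
uses in reading order: h, r, q, g, f
typing: well-typed at T2 → T1
ordered: ✗, unused: p, h1, r1 — weakening required
linear: ✗, unused: p, h1, r1 — weakening required
affine: ✓, no duplicate uses among h, r, g, p, f, q, h1, r1
relevant: ✗, unused: p, h1, r1 — weakening required
unrestricted: ✓, simply typable at T2 → T1; W, C, E all held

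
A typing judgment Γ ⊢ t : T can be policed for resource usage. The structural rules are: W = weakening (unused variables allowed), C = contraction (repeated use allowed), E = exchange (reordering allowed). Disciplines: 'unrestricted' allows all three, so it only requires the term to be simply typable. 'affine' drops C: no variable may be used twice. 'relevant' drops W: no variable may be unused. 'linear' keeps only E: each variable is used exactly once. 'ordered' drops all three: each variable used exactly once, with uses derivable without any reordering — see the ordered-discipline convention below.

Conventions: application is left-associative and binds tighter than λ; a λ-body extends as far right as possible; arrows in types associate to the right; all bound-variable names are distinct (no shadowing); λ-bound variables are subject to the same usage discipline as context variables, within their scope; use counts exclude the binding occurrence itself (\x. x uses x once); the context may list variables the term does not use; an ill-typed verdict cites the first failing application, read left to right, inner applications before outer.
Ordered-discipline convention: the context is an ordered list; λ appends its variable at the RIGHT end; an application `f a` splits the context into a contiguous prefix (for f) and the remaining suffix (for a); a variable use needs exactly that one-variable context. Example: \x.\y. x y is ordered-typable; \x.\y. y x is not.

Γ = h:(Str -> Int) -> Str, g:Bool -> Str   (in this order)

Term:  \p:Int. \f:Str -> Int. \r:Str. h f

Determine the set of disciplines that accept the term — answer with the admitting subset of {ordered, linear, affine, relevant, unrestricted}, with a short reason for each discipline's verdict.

admitted in: affine, unrestricted
usage: h: 1; g: 0; p (bound): 0; f (bound): 1; r (bound): 0
left-to-right use order: h, f
typing: well-typed — term : Int -> (Str -> Int) -> Str -> Str
ordered ✗ (g, p, r left unused)
linear ✗ (g, p, r left unused)
affine ✓ (h, g, p, f, r: no repeats, contraction unneeded)
relevant ✗ (g, p, r left unused)
unrestricted ✓ (simply typable at Int -> (Str -> Int) -> Str -> Str; W, C, E all held)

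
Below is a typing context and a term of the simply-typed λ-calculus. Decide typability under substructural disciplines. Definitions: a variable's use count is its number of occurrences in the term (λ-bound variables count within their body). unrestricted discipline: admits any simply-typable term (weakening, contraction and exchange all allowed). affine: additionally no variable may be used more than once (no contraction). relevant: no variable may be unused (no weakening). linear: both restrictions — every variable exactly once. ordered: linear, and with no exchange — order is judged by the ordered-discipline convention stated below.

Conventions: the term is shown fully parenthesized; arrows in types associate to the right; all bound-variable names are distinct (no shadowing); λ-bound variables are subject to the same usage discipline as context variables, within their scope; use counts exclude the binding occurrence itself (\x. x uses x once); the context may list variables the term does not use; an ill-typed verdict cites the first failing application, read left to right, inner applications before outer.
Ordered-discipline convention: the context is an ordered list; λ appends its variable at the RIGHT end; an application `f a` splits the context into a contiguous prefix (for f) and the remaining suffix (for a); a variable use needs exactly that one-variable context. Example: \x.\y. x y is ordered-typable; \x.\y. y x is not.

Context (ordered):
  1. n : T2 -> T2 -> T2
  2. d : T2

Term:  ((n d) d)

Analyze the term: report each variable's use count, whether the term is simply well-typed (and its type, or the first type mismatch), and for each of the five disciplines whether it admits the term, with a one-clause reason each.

usage: n: 1×; d: 2×
use order (left to right): n, d, d
typing: well-typed at T2
ordered: ✗ — uses contraction: d ×2
linear: ✗ — uses contraction: d ×2
affine: ✗ — uses contraction: d ×2
relevant: ✓ — at least one use each (n, d)
unrestricted: ✓ — type-checks (T2) and nothing is barred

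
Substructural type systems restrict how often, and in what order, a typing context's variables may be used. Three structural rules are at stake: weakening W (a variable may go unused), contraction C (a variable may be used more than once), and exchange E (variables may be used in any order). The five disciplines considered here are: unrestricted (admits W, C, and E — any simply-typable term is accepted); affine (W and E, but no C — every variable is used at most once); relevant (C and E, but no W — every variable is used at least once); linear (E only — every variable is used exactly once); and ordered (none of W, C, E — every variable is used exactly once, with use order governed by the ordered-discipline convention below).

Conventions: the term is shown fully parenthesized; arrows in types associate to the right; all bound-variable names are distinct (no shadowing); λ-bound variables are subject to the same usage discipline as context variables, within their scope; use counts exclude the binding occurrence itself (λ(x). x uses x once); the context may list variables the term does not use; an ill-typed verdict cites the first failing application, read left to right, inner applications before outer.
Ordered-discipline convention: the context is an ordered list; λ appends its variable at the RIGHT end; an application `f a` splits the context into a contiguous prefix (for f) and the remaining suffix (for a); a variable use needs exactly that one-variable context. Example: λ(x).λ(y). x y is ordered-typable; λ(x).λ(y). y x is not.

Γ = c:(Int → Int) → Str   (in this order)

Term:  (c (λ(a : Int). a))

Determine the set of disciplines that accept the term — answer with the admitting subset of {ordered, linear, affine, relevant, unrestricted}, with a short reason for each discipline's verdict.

admitted by: ordered, linear, affine, relevant, unrestricted
counts: c ×1, a (bound) ×1
uses in reading order: c, a
typing: well-typed — term : Str
ordered: ✓ — single-use (c, a), ordered derivation ok
linear: ✓ — single use per variable (c, a)
affine: ✓ — none of c, a used more than once
relevant: ✓ — every one of c, a appears
unrestricted: ✓ — type-checks (Str) and nothing is barred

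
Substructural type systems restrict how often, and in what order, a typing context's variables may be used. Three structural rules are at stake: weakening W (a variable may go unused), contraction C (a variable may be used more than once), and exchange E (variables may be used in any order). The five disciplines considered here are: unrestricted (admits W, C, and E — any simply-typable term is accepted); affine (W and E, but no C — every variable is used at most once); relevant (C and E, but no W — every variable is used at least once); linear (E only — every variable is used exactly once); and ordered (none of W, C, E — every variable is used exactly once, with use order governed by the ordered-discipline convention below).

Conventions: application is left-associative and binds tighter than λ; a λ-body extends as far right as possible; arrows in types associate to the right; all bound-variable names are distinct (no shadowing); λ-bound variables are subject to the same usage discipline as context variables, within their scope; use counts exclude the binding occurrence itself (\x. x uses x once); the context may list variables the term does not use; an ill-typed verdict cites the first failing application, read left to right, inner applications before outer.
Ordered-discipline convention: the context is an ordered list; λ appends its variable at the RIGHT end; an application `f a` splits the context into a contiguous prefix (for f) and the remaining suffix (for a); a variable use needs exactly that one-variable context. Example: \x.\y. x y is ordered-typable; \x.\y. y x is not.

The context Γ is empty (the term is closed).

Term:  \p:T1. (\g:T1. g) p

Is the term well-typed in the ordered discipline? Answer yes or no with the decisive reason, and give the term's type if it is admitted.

yes — p, g: once each, no exchange needed; term : T1 -> T1
usage: p (λ-bound): 1×, g (λ-bound): 1×
left-to-right use order: g, p
typing: the term checks, with type T1 -> T1
across the five disciplines: ordered ✓ · linear ✓ · affine ✓ · relevant ✓ · unrestricted ✓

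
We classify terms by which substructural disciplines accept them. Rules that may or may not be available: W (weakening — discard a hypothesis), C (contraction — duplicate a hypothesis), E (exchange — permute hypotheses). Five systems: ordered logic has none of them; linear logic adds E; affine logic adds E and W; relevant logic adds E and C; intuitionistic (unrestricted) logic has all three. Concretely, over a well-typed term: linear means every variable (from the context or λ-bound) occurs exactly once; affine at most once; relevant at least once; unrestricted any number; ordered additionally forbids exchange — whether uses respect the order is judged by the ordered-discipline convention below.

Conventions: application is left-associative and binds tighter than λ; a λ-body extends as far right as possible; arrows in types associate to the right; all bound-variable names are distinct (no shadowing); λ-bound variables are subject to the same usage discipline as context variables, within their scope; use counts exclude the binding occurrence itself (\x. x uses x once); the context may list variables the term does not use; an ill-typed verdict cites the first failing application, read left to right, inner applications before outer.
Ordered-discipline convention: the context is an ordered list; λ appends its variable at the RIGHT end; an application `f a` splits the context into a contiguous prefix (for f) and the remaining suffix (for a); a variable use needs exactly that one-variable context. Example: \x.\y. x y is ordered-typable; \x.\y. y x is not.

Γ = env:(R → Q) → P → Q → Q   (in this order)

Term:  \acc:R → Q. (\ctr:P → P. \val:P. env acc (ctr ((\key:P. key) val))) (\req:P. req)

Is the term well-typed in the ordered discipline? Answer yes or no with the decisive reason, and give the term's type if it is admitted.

yes — env, acc, ctr, val, key, req: once each, no exchange needed; term : (R → Q) → P → Q → Q
usage: env=1, acc (bound)=1, ctr (bound)=1, val (bound)=1, key (bound)=1, req (bound)=1
uses in reading order: env, acc, ctr, key, val, req
typing: well-typed — term : (R → Q) → P → Q → Q
across the five disciplines: ordered ✓, linear ✓, affine ✓, relevant ✓, unrestricted ✓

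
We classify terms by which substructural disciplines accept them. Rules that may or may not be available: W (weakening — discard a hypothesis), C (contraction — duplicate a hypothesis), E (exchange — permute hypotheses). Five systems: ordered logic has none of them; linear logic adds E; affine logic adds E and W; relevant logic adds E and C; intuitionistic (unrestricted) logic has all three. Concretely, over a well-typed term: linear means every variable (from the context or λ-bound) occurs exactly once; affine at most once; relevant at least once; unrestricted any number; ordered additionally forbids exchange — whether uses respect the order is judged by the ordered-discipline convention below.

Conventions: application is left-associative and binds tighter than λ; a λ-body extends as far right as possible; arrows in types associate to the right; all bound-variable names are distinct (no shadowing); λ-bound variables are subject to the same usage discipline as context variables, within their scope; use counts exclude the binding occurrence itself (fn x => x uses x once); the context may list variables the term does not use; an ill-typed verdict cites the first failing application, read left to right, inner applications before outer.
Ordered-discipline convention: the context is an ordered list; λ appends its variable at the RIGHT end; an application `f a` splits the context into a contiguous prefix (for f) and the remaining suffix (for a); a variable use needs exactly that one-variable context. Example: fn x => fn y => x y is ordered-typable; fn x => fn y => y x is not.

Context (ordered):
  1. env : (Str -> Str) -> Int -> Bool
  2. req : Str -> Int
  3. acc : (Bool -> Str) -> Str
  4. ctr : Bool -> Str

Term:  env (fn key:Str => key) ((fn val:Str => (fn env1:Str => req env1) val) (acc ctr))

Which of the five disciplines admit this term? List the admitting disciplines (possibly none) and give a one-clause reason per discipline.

accepted by: ordered, linear, affine, relevant, unrestricted
use counts: env=1; req=1; acc=1; ctr=1; key (bound)=1; val (bound)=1; env1 (bound)=1
left-to-right use order: env, key, req, env1, val, acc, ctr
typing: well-typed at Bool
ordered: ✓, env, req, acc, ctr, key, val, env1 once each; derivable with no W/C/E
linear: ✓, exactly-once usage across env, req, acc, ctr, key, val, env1
affine: ✓, none of env, req, acc, ctr, key, val, env1 used more than once
relevant: ✓, env, req, acc, ctr, key, val, env1: all used, weakening unneeded
unrestricted: ✓, well-typed at Bool; no restrictions here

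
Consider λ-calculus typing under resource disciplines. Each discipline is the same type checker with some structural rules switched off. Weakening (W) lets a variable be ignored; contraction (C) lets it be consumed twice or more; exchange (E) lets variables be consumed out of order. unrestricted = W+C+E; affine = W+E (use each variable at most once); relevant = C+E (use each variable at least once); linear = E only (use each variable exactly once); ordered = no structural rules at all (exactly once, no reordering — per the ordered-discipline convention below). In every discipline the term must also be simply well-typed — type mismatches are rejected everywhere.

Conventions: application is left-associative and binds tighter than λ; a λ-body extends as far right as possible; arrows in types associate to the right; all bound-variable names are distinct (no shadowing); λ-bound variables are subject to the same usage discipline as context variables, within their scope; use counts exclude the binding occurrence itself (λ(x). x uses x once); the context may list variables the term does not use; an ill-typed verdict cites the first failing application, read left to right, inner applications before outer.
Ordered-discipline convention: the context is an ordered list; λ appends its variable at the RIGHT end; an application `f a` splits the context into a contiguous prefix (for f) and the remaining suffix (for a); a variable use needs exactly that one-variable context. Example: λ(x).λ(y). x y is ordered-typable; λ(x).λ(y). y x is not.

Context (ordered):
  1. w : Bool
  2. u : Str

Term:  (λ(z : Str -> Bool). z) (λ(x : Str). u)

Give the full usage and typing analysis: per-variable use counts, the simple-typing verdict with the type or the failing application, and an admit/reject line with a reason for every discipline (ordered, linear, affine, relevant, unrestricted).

counts: w=0, u=1, z (bound)=1, x (bound)=0
uses in reading order: z, u
typing: ill-typed: a function awaiting Str -> Bool gets Str -> Str
ordered ✗ (a type mismatch blocks all five)
linear ✗ (the type mismatch rejects it)
affine ✗ (not simply typable)
relevant ✗ (fails simple typing)
unrestricted ✗ (a type mismatch blocks all five)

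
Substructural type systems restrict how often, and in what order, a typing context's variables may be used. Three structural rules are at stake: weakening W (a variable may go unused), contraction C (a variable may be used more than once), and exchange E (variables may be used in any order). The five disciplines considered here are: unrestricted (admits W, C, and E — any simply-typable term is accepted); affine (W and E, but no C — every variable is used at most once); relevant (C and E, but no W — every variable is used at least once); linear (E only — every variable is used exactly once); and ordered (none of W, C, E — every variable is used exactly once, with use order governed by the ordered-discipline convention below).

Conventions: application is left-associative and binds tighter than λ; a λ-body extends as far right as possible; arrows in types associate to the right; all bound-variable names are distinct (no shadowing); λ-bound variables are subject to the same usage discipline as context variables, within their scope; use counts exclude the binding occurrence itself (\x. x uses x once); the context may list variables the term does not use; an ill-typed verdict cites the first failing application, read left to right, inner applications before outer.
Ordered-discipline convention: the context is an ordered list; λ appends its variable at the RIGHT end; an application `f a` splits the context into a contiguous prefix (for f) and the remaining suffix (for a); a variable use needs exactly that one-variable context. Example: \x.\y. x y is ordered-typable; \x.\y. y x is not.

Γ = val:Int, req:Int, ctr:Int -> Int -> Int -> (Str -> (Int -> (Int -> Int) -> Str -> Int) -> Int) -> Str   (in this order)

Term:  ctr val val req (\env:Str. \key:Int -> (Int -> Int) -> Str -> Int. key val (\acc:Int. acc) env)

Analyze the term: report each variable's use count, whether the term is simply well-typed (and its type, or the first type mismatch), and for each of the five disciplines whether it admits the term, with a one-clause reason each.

counts: val: 3×; req: 1×; ctr: 1×; env (bound): 1×; key (bound): 1×; acc (bound): 1×
uses in reading order: ctr, val, val, req, key, val, acc, env
typing: the term checks, with type Str
ordered ✗ (uses contraction: val ×3)
linear ✗ (uses contraction: val ×3)
affine ✗ (uses contraction: val ×3)
relevant ✓ (every one of val, req, ctr, env, key, acc appears)
unrestricted ✓ (type-checks (Str) and nothing is barred)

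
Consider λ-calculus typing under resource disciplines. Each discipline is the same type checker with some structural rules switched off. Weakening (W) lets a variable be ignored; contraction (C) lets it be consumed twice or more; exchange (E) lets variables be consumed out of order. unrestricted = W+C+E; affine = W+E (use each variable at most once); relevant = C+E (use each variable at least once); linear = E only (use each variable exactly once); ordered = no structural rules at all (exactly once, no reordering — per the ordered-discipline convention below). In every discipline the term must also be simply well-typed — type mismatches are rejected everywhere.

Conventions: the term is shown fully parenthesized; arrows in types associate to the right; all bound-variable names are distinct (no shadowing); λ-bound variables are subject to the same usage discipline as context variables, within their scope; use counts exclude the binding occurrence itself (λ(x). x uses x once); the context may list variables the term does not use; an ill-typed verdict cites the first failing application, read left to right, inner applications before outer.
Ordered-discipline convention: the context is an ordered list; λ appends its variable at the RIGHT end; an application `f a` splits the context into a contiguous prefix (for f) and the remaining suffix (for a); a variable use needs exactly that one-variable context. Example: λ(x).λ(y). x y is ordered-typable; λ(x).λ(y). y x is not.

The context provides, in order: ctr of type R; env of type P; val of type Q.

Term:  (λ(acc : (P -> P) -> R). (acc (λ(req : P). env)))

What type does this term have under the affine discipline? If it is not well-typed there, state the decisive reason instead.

term : ((P -> P) -> R) -> R
variable uses: ctr=0, env=1, val=0, acc (λ-bound)=1, req (λ-bound)=0
uses in reading order: acc, env
typing: the term checks, with type ((P -> P) -> R) -> R
per-discipline verdicts: ordered ✗, linear ✗, affine ✓, relevant ✗, unrestricted ✓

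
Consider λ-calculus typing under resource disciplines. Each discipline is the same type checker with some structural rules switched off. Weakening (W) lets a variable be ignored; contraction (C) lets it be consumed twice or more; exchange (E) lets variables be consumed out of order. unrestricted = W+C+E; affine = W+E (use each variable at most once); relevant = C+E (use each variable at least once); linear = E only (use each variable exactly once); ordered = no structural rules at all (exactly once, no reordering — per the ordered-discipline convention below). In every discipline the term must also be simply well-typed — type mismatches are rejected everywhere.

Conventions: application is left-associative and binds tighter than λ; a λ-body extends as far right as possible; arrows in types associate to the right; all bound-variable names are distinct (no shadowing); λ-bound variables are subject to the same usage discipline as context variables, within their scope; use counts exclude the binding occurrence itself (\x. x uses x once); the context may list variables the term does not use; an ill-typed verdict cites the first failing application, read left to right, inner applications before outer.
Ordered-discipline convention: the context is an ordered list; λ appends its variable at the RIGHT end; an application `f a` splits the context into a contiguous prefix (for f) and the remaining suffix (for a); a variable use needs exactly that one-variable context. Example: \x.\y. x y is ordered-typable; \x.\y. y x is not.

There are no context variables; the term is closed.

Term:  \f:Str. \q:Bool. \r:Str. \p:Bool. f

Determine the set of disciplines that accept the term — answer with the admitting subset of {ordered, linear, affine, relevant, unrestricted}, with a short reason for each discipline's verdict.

admitting disciplines: affine, unrestricted
usage: f [bound] ×1; q [bound] ×0; r [bound] ×0; p [bound] ×0
order of uses: f
typing: ✓ — Str -> Bool -> Str -> Bool -> Str
ordered: ✗, q, r, p left unused
linear: ✗, q, r, p left unused
affine: ✓, no duplicate uses among f, q, r, p
relevant: ✗, q, r, p left unused
unrestricted: ✓, type-checks (Str -> Bool -> Str -> Bool -> Str) and nothing is barred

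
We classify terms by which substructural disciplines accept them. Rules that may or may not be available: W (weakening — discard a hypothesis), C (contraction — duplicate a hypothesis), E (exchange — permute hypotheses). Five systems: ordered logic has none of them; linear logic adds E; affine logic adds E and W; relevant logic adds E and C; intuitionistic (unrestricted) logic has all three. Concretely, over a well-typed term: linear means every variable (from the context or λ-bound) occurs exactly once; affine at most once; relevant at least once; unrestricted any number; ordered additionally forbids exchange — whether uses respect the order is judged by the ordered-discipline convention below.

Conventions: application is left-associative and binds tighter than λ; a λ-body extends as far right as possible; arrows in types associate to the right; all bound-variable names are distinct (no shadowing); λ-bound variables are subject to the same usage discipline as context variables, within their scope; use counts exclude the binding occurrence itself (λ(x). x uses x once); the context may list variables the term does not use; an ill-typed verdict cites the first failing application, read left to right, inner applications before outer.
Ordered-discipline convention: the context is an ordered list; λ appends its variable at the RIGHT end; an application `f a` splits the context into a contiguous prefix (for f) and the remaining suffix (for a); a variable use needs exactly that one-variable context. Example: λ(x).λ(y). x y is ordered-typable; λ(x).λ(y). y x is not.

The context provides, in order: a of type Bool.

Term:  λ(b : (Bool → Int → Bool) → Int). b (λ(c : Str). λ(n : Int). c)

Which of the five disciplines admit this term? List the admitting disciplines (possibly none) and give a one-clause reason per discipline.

admitted by: none
counts: a=0; b (λ-bound)=1; c (λ-bound)=1; n (λ-bound)=0
uses in reading order: b, c
typing: ill-typed: an application expects Bool → Int → Bool but receives Str → Int → Str
ordered: ✗ — fails simple typing
linear: ✗ — a type mismatch blocks all five
affine: ✗ — the type mismatch rejects it
relevant: ✗ — not simply typable
unrestricted: ✗ — fails simple typing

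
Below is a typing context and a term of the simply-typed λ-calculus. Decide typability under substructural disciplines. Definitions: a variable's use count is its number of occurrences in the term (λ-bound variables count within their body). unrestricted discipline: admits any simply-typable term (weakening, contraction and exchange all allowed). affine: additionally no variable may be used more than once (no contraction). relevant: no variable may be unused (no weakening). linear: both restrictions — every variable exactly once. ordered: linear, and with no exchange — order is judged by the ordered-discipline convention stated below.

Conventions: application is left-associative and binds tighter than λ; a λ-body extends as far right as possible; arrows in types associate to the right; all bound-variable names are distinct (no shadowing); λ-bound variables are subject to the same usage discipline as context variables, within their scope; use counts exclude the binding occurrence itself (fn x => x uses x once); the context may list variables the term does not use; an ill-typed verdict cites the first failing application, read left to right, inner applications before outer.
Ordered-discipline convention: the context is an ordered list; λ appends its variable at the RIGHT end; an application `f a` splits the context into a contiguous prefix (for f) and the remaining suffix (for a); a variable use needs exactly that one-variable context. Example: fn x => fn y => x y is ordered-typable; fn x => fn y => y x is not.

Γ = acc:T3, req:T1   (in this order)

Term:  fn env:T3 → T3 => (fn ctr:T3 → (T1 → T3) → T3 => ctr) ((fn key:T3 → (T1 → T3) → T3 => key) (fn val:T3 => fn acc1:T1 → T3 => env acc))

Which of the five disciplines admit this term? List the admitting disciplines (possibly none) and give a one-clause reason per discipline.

admitted by: affine, unrestricted
variable uses: acc ×1, req ×0, env (bound) ×1, ctr (bound) ×1, key (bound) ×1, val (bound) ×0, acc1 (bound) ×0
left-to-right use order: ctr, key, env, acc
typing: well-typed at (T3 → T3) → T3 → (T1 → T3) → T3
ordered ✗ (req, val, acc1 left unused)
linear ✗ (req, val, acc1 left unused)
affine ✓ (at most one use each (acc, req, env, ctr, key, val, acc1))
relevant ✗ (req, val, acc1 left unused)
unrestricted ✓ (type-checks ((T3 → T3) → T3 → (T1 → T3) → T3) and nothing is barred)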